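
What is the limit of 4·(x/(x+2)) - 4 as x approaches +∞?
Evaluate the dominant behaviour as x → +∞; each term tends to a finite value or vanishes.
Limit = 0.

Final answer: 0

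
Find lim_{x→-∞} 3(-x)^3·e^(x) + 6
The product is a 0·∞ indeterminate form at x → -∞.
Rewrite the product as 3(-x)^3 / e^(-x) (an ∞/∞ form) and apply L'Hôpital, or use the standard hierarchy e^(|x|) ≫ |(-x)^3| as x → -∞.
The indeterminate product → 0, so the limit = 6.

Final answer: 6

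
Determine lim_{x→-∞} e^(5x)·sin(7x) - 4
Evaluate the dominant behaviour as x → -∞; each term tends to a finite value or vanishes.
Limit = -4.

Final answer: -4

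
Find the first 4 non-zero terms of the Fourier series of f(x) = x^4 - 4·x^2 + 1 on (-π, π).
(64 - 8·π^2)·cos(x) + (-7 + 2·π^2)·cos(2·x) + (64/27 - 8·π^2/9)·cos(3·x) - 4·π^2/3 + 1 + π^4/5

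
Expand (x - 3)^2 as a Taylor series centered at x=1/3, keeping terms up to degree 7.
64/9 - 16·(x - 1/3)/3 + (x - 1/3)^2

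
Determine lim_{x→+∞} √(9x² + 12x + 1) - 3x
As x → +∞: multiply by the conjugate to get (12x+1)/(√(9x²+12x+1)+3x); the denominator ~ 6x, so the limit is 12/6 = 2.
Limit = 2.

Final answer: 2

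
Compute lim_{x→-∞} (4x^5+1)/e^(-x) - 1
The quotient is an ∞/∞ indeterminate form as x → -∞.
Compare growth rates of the dominant terms (exponentials ≫ polynomials ≫ logarithms), or apply L'Hôpital's rule; the quotient → 0.
Adding the constant: 0 - 1 = -1. Limit = -1.

Final answer: -1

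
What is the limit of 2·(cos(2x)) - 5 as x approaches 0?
Direct substitution at x = 0 gives -3.

Final answer: -3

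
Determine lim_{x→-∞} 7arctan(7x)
Evaluate the dominant behaviour as x → -∞; each term tends to a finite value or vanishes.
Limit = -7·π/2.

Final answer: -7·π/2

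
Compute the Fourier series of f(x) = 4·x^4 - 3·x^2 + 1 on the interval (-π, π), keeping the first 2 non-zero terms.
(204 - 32·π^2)·cos(x) - π^2 + 1 + 4·π^4/5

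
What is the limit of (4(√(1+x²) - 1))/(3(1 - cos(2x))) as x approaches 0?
Both numerator and denominator → 0 as x → 0; this is a 0/0 indeterminate form.
Expand each to leading order near x = 0: numerator ~ 2·x^2, denominator ~ 6·x^2.
The limit of the ratio is 1/3.

Final answer: 1/3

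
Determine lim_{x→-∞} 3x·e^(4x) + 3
The product is a 0·∞ indeterminate form at x → -∞.
Rewrite the product as 3x / e^(-4x) (an ∞/∞ form) and apply L'Hôpital, or use the standard hierarchy e^(4|x|) ≫ |x| as x → -∞.
The indeterminate product → 0, so the limit = 3.

Final answer: 3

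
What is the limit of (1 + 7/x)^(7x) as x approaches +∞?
As x → +∞: write (1 + 7/x)^(7x) = ((1 + 7/x)^x)^7 → (e^7)^7 = e^49.
Limit = e^(49).

Final answer: e^(49)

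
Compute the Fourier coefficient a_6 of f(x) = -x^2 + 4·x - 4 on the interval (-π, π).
a_6 = (1/π) ∫_{-π}^{π} f(x)·cos(6x) dx.
Evaluate the integral (use parity and integration by parts as needed): a_6 = -1/9.

Final answer: -1/9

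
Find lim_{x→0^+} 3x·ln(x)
This is a 0·∞ indeterminate form at x → 0⁺.
Rewrite the product as 3·ln(x) / x^(-1) and apply L'Hôpital, or use the standard hierarchy x^(-1) ≫ |ln x| as x → 0⁺.
The indeterminate product → 0, so the limit = 0.

Final answer: 0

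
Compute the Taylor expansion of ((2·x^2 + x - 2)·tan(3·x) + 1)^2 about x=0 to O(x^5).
171·x^4 - 60·x^3 + 42·x^2 - 12·x + 1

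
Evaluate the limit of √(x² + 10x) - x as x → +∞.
As x → +∞: multiply by the conjugate to get (10x)/(√(x²+10x)+x); the denominator ~ 2x, so the limit is 10/2 = 5.
Limit = 5.

Final answer: 5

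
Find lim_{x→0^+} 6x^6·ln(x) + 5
The product is a 0·∞ indeterminate form at x → 0⁺.
Rewrite the product as 6·ln(x) / x^(-6) and apply L'Hôpital, or use the standard hierarchy x^(-6) ≫ |ln x| as x → 0⁺.
The indeterminate product → 0, so the limit = 5.

Final answer: 5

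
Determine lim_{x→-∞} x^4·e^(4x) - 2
The product is a 0·∞ indeterminate form at x → -∞.
Rewrite the product as x^4 / e^(-4x) (an ∞/∞ form) and apply L'Hôpital, or use the standard hierarchy e^(4|x|) ≫ |x^4| as x → -∞.
The indeterminate product → 0, so the limit = -2.

Final answer: -2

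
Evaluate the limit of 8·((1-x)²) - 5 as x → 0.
Direct substitution at x = 0 gives 3.

Final answer: 3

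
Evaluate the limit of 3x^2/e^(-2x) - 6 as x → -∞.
The quotient is an ∞/∞ indeterminate form as x → -∞.
Compare growth rates of the dominant terms (exponentials ≫ polynomials ≫ logarithms), or apply L'Hôpital's rule; the quotient → 0.
Adding the constant: 0 - 6 = -6. Limit = -6.

Final answer: -6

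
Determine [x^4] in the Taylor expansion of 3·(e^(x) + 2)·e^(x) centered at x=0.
Expand to order 4: 3·(e^(x) + 2)·e^(x) = 9·x^4/4 + 5·x^3 + 9·x^2 + 12·x + 9 + O(x^5).
The coefficient of x^4 is 9/4.

Final answer: 9/4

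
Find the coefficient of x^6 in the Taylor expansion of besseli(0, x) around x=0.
Expand to order 6: besseli(0, x) = x^6/2304 + x^4/64 + x^2/4 + 1 + O(x^7).
The coefficient of x^6 is 1/2304.

Final answer: 1/2304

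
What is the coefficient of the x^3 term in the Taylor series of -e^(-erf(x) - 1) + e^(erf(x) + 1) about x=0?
Expand to order 3: -e^(-erf(x) - 1) + e^(erf(x) + 1) = x^3·(-2·e/(3·√(π)) - 2·e^(-1)/(3·√(π)) + 4·e^(-1)/(3·π^(3/2)) + 4·e/(3·π^(3/2))) + x^2·(-2·e^(-1)/π + 2·e/π) + x·(2·e^(-1)/√(π) + 2·e/√(π)) - e^(-1) + e + O(x^4).
The coefficient of x^3 is -2·e/(3·√(π)) - 2·e^(-1)/(3·√(π)) + 4·e^(-1)/(3·π^(3/2)) + 4·e/(3·π^(3/2)).

Final answer: -2·e/(3·√(π)) - 2·e^(-1)/(3·√(π)) + 4·e^(-1)/(3·π^(3/2)) + 4·e/(3·π^(3/2))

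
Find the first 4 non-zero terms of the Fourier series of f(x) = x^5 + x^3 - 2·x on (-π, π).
(-38·π^2 + 2·π^4 + 224)·sin(x) + (-π^4 - 4 + 4·π^2)·sin(2·x) + (-22·π^2/27 - 64/81 + 2·π^4/3)·sin(3·x) + (-π^4/2 + 61/64 + π^2/8)·sin(4·x)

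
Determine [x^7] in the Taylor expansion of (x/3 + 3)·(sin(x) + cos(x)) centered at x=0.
Expand to order 7: (x/3 + 3)·(sin(x) + cos(x)) = -x^7/945 - x^6/720 + 7·x^5/180 + 5·x^4/72 - 2·x^3/3 - 7·x^2/6 + 10·x/3 + 3 + O(x^8).
The coefficient of x^7 is -1/945.

Final answer: -1/945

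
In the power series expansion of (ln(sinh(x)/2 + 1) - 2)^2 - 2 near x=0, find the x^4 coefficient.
Expand to order 4: (ln(sinh(x)/2 + 1) - 2)^2 - 2 = 71·x^4/192 - 5·x^3/8 + 3·x^2/4 - 2·x + 2 + O(x^5).
The coefficient of x^4 is 71/192.

Final answer: 71/192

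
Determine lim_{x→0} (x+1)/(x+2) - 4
Direct substitution at x = 0 gives -7/2.

Final answer: -7/2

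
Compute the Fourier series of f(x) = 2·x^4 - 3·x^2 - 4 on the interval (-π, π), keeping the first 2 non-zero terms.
(108 - 16·π^2)·cos(x) - π^2 - 4 + 2·π^4/5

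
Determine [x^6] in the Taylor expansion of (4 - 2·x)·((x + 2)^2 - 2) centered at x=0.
Expand to order 6: (4 - 2·x)·((x + 2)^2 - 2) = -2·x^3 - 4·x^2 + 12·x + 8 + O(x^7).
The coefficient of x^6 is 0.

Final answer: 0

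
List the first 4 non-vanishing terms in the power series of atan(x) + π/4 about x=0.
x^5/5 - x^3/3 + x + π/4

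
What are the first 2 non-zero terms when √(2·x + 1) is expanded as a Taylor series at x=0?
x + 1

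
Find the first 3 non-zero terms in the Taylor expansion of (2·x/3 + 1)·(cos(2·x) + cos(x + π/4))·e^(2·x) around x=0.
x^2·(√(2)/12 + 4/3) + x·(5·√(2)/6 + 8/3) + √(2)/2 + 1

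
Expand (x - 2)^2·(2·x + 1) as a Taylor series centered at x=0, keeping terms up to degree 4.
2·x^3 - 7·x^2 + 4·x + 4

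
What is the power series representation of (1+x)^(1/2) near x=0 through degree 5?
7·x^5/256 - 5·x^4/128 + x^3/16 - x^2/8 + x/2 + 1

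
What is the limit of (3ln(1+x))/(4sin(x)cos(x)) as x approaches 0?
Both numerator and denominator → 0 as x → 0; this is a 0/0 indeterminate form.
Expand each to leading order near x = 0: numerator ~ 3·x, denominator ~ 4·x.
The limit of the ratio is 3/4.

Final answer: 3/4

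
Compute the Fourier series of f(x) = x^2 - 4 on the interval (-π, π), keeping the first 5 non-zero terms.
-4·cos(x) + cos(2·x) - 4·cos(3·x)/9 + cos(4·x)/4 - 4 + π^2/3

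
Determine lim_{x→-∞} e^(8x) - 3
Evaluate the dominant behaviour as x → -∞; each term tends to a finite value or vanishes.
Limit = -3.

Final answer: -3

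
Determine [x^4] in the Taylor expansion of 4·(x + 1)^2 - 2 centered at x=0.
Expand to order 4: 4·(x + 1)^2 - 2 = 4·x^2 + 8·x + 2 + O(x^5).
The coefficient of x^4 is 0.

Final answer: 0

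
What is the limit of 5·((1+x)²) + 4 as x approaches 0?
Direct substitution at x = 0 gives 9.

Final answer: 9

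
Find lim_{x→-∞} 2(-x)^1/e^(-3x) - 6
The quotient is an ∞/∞ indeterminate form as x → -∞.
Compare growth rates of the dominant terms (exponentials ≫ polynomials ≫ logarithms), or apply L'Hôpital's rule; the quotient → 0.
Adding the constant: 0 - 6 = -6. Limit = -6.

Final answer: -6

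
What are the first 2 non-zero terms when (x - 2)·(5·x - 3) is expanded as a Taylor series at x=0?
6 - 13·x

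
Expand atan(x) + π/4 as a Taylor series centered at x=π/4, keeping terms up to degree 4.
atan(π/4) + π/4 + 16·(x - π/4)/(π^2 + 16) - 64·π·(x - π/4)^2/(π^4 + 256 + 32·π^2) + (-4096 + 768·π^2)·(x - π/4)^3/(3·π^6 + 12288 + 144·π^4 + 2304·π^2) + (-1024·π^3 + 16384·π)·(x - π/4)^4/(π^8 + 64·π^6 + 65536 + 1536·π^4 + 16384·π^2)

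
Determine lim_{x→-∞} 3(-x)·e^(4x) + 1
The product is a 0·∞ indeterminate form at x → -∞.
Rewrite the product as 3(-x) / e^(-4x) (an ∞/∞ form) and apply L'Hôpital, or use the standard hierarchy e^(4|x|) ≫ |(-x)| as x → -∞.
The indeterminate product → 0, so the limit = 1.

Final answer: 1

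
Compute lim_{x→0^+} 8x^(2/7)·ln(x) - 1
The product is a 0·∞ indeterminate form at x → 0⁺.
Rewrite the product as 8·ln(x) / x^(-2/7) and apply L'Hôpital, or use the standard hierarchy x^(-2/7) ≫ |ln x| as x → 0⁺.
The indeterminate product → 0, so the limit = -1.

Final answer: -1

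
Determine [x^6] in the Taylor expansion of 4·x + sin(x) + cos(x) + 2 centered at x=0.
Expand to order 6: 4·x + sin(x) + cos(x) + 2 = -x^6/720 + x^5/120 + x^4/24 - x^3/6 - x^2/2 + 5·x + 3 + O(x^7).
The coefficient of x^6 is -1/720.

Final answer: -1/720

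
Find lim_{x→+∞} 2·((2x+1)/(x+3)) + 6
Evaluate the dominant behaviour as x → +∞; each term tends to a finite value or vanishes.
Limit = 10.

Final answer: 10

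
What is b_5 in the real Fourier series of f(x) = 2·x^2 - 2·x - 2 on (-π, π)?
b_5 = (1/π) ∫_{-π}^{π} f(x)·sin(5x) dx.
Evaluate the integral (use parity and integration by parts as needed): b_5 = -4/5.

Final answer: -4/5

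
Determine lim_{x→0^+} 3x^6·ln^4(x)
This is a 0·∞ indeterminate form at x → 0⁺.
Rewrite the product as 3·ln^4(x) / x^(-6) and apply L'Hôpital, or use the standard hierarchy x^(-6) ≫ |ln x|^4 as x → 0⁺.
The indeterminate product → 0, so the limit = 0.

Final answer: 0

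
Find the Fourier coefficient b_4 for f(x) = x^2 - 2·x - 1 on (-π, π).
b_4 = (1/π) ∫_{-π}^{π} f(x)·sin(4x) dx.
Evaluate the integral (use parity and integration by parts as needed): b_4 = 1.

Final answer: 1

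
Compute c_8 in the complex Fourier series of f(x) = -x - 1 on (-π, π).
Compute the real Fourier coefficients first: a_8 = 0, b_8 = 1/4.
Then c_8 = (a_8 − i·b_8)/2 = -i/8.

Final answer: -i/8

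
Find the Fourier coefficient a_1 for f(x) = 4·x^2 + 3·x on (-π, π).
a_1 = (1/π) ∫_{-π}^{π} f(x)·cos(1x) dx.
Evaluate the integral (use parity and integration by parts as needed): a_1 = -16.

Final answer: -16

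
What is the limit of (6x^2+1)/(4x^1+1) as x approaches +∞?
This is an ∞/∞ indeterminate form as x → +∞.
Divide numerator and denominator by x^2 and let the lower-order terms vanish; the numerator's degree 2 exceeds the denominator's degree 1, so the quotient diverges.
Limit = ∞.

Final answer: ∞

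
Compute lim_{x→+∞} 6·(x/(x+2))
Evaluate the dominant behaviour as x → +∞; each term tends to a finite value or vanishes.
Limit = 6.

Final answer: 6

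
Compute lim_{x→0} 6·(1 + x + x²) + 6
Direct substitution at x = 0 gives 12.

Final answer: 12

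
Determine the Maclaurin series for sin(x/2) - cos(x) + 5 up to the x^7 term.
-x^7/645120 + x^6/720 + x^5/3840 - x^4/24 - x^3/48 + x^2/2 + x/2 + 4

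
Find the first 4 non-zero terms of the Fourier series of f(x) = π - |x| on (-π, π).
4·cos(x)/π + 4·cos(3·x)/(9·π) + 4·cos(5·x)/(25·π) + π/2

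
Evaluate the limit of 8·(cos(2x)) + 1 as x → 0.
Direct substitution at x = 0 gives 9.

Final answer: 9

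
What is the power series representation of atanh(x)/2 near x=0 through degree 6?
x^5/10 + x^3/6 + x/2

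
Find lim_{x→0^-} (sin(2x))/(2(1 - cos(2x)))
Both numerator and denominator → 0 as x → 0^-; this is a 0/0 indeterminate form.
Expand each to leading order near x = 0: numerator ~ 2·x, denominator ~ 4·x^2.
The limit of the ratio is -∞.

Final answer: -∞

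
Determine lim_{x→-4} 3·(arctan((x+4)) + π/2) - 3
Direct substitution at x = -4 gives -3 + 3·π/2.

Final answer: -3 + 3·π/2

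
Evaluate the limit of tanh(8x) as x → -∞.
Evaluate the dominant behaviour as x → -∞; each term tends to a finite value or vanishes.
Limit = -1.

Final answer: -1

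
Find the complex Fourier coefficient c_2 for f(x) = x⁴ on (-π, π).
Compute the real Fourier coefficients first: a_2 = -3 + 2·π^2, b_2 = 0.
Then c_2 = (a_2 − i·b_2)/2 = -3/2 + π^2.

Final answer: -3/2 + π^2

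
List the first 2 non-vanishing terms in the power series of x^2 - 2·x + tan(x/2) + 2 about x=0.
2 - 3·x/2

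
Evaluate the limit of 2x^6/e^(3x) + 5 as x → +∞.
The quotient is an ∞/∞ indeterminate form as x → +∞.
The exponential denominator e^(3x) dominates the polynomial numerator (e^x ≫ x^6 as x → ∞), so the quotient → 0.
Adding the constant: 0 + 5 = 5. Limit = 5.

Final answer: 5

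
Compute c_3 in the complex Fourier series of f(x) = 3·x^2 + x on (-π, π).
Compute the real Fourier coefficients first: a_3 = -4/3, b_3 = 2/3.
Then c_3 = (a_3 − i·b_3)/2 = -2/3 - i/3.

Final answer: -2/3 - i/3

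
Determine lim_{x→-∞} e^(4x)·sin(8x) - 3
Evaluate the dominant behaviour as x → -∞; each term tends to a finite value or vanishes.
Limit = -3.

Final answer: -3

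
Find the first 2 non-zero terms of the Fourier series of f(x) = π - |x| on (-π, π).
4·cos(x)/π + π/2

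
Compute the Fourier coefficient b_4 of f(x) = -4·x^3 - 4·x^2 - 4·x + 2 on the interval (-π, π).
b_4 = (1/π) ∫_{-π}^{π} f(x)·sin(4x) dx.
Evaluate the integral (use parity and integration by parts as needed): b_4 = 5/4 + 2·π^2.

Final answer: 5/4 + 2·π^2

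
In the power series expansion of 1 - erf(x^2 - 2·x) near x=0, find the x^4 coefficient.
Expand to order 4: 1 - erf(x^2 - 2·x) = 8·x^4/√(π) - 16·x^3/(3·√(π)) - 2·x^2/√(π) + 4·x/√(π) + 1 + O(x^5).
The coefficient of x^4 is 8/√(π).

Final answer: 8/√(π)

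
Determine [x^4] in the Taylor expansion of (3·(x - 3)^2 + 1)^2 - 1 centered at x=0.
Expand to order 4: (3·(x - 3)^2 + 1)^2 - 1 = 9·x^4 - 108·x^3 + 492·x^2 - 1008·x + 783 + O(x^5).
The coefficient of x^4 is 9.

Final answer: 9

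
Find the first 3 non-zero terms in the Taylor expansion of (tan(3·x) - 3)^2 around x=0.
9·x^2 - 18·x + 9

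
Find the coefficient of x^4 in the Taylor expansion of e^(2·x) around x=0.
Expand to order 4: e^(2·x) = 2·x^4/3 + 4·x^3/3 + 2·x^2 + 2·x + 1 + O(x^5).
The coefficient of x^4 is 2/3.

Final answer: 2/3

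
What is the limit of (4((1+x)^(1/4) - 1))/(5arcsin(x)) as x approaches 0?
Both numerator and denominator → 0 as x → 0; this is a 0/0 indeterminate form.
Expand each to leading order near x = 0: numerator ~ x, denominator ~ 5·x.
The limit of the ratio is 1/5.

Final answer: 1/5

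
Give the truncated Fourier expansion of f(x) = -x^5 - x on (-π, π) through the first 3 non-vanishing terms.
(-242 - 2·π^4 + 40·π^2)·sin(x) + (-5·π^2 + 17/2 + π^4)·sin(2·x) + (-2·π^4/3 - 134/81 + 40·π^2/27)·sin(3·x)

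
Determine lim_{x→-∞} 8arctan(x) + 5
Evaluate the dominant behaviour as x → -∞; each term tends to a finite value or vanishes.
Limit = 5 - 4·π.

Final answer: 5 - 4·π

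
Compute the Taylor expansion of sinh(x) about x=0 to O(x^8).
x^7/5040 + x^5/120 + x^3/6 + x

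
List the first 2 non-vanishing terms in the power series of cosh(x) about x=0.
x^2/2 + 1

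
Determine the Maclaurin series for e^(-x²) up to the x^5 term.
x^4/2 - x^2 + 1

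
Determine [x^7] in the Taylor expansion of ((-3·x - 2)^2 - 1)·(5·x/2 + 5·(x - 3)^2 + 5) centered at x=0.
Expand to order 7: ((-3·x - 2)^2 - 1)·(5·x/2 + 5·(x - 3)^2 + 5) = 45·x^4 - 375·x^3/2 + 135·x^2 + 1035·x/2 + 150 + O(x^8).
The coefficient of x^7 is 0.

Final answer: 0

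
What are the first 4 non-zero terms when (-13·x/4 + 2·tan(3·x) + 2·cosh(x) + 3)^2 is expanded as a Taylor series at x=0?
371·x^3/2 + 281·x^2/16 + 55·x/2 + 25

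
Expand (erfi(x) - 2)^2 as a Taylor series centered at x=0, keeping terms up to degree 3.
-8·x^3/(3·√(π)) + 4·x^2/π - 8·x/√(π) + 4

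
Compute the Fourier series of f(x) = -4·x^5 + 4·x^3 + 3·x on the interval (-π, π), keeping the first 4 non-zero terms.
(-1002 - 8·π^4 + 168·π^2)·sin(x) + (-24·π^2 + 33 + 4·π^4)·sin(2·x) + (-8·π^4/3 - 302/81 + 232·π^2/27)·sin(3·x) + (-9·π^2/2 + 3/16 + 2·π^4)·sin(4·x)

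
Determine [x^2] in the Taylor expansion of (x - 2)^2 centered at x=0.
Expand to order 2: (x - 2)^2 = x^2 - 4·x + 4 + O(x^3).
The coefficient of x^2 is 1.

Final answer: 1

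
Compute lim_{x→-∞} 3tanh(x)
Evaluate the dominant behaviour as x → -∞; each term tends to a finite value or vanishes.
Limit = -3.

Final answer: -3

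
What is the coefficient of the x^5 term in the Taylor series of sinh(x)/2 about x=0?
Expand to order 5: sinh(x)/2 = x^5/240 + x^3/12 + x/2 + O(x^6).
The coefficient of x^5 is 1/240.

Final answer: 1/240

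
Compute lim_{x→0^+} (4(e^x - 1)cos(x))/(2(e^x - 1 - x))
Both numerator and denominator → 0 as x → 0^+; this is a 0/0 indeterminate form.
Expand each to leading order near x = 0: numerator ~ 4·x, denominator ~ x^2.
The limit of the ratio is ∞.

Final answer: ∞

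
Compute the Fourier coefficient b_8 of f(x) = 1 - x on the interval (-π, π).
b_8 = (1/π) ∫_{-π}^{π} f(x)·sin(8x) dx.
Evaluate the integral (use parity and integration by parts as needed): b_8 = 1/4.

Final answer: 1/4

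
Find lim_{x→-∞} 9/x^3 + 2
Evaluate the dominant behaviour as x → -∞; each term tends to a finite value or vanishes.
Limit = 2.

Final answer: 2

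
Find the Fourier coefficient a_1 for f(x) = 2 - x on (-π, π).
a_1 = (1/π) ∫_{-π}^{π} f(x)·cos(1x) dx.
Evaluate the integral (use parity and integration by parts as needed): a_1 = 0.

Final answer: 0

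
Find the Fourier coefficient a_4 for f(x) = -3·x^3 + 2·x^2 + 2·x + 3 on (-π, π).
a_4 = (1/π) ∫_{-π}^{π} f(x)·cos(4x) dx.
Evaluate the integral (use parity and integration by parts as needed): a_4 = 1/2.

Final answer: 1/2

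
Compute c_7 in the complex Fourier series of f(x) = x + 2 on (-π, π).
Compute the real Fourier coefficients first: a_7 = 0, b_7 = 2/7.
Then c_7 = (a_7 − i·b_7)/2 = -i/7.

Final answer: -i/7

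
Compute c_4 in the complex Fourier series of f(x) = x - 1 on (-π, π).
Compute the real Fourier coefficients first: a_4 = 0, b_4 = -1/2.
Then c_4 = (a_4 − i·b_4)/2 = i/4.

Final answer: i/4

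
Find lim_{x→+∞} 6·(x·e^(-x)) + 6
Evaluate the dominant behaviour as x → +∞; each term tends to a finite value or vanishes.
Limit = 6.

Final answer: 6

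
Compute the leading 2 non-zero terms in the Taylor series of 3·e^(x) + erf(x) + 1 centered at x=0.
x·(2/√(π) + 3) + 4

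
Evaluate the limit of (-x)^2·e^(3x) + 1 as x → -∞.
The product is a 0·∞ indeterminate form at x → -∞.
Rewrite the product as (-x)^2 / e^(-3x) (an ∞/∞ form) and apply L'Hôpital, or use the standard hierarchy e^(3|x|) ≫ |(-x)^2| as x → -∞.
The indeterminate product → 0, so the limit = 1.

Final answer: 1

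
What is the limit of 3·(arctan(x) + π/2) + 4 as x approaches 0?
Direct substitution at x = 0 gives 4 + 3·π/2.

Final answer: 4 + 3·π/2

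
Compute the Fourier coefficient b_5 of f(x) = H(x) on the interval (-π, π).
b_5 = (1/π) ∫_{-π}^{π} f(x)·sin(5x) dx.
Evaluate the integral (use parity and integration by parts as needed): b_5 = 2/(5·π).

Final answer: 2/(5·π)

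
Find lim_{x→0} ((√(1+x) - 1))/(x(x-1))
Both numerator and denominator → 0 as x → 0; this is a 0/0 indeterminate form.
Expand each to leading order near x = 0: numerator ~ x/2, denominator ~ -x.
The limit of the ratio is -1/2.

Final answer: -1/2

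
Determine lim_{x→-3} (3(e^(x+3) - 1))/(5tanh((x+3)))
Both numerator and denominator → 0 as x → -3; this is a 0/0 indeterminate form.
Expand each to leading order near x = -3: numerator ~ 3·(x + 3), denominator ~ 5·(x + 3).
The limit of the ratio is 3/5.

Final answer: 3/5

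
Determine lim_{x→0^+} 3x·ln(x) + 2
The product is a 0·∞ indeterminate form at x → 0⁺.
Rewrite the product as 3·ln(x) / x^(-1) and apply L'Hôpital, or use the standard hierarchy x^(-1) ≫ |ln x| as x → 0⁺.
The indeterminate product → 0, so the limit = 2.

Final answer: 2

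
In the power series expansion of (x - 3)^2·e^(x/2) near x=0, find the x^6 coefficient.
Expand to order 6: (x - 3)^2·e^(x/2) = 19·x^6/15360 + 29·x^5/3840 + 3·x^4/128 - x^3/16 - 7·x^2/8 - 3·x/2 + 9 + O(x^7).
The coefficient of x^6 is 19/15360.

Final answer: 19/15360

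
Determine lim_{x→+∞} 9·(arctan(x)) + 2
Evaluate the dominant behaviour as x → +∞; each term tends to a finite value or vanishes.
Limit = 2 + 9·π/2.

Final answer: 2 + 9·π/2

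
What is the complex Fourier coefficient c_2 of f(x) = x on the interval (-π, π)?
Compute the real Fourier coefficients first: a_2 = 0, b_2 = -1.
Then c_2 = (a_2 − i·b_2)/2 = i/2.

Final answer: i/2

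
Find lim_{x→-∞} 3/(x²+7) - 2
Evaluate the dominant behaviour as x → -∞; each term tends to a finite value or vanishes.
Limit = -2.

Final answer: -2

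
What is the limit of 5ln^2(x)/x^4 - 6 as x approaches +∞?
The quotient is an ∞/∞ indeterminate form as x → +∞.
The polynomial denominator x^4 dominates the logarithmic numerator (any positive power of x ≫ ln^2(x) as x → ∞), so the quotient → 0.
Adding the constant: 0 - 6 = -6. Limit = -6.

Final answer: -6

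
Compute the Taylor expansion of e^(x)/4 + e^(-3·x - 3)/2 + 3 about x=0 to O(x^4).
x^3·(1/24 - 9·e^(-3)/4) + x^2·(9·e^(-3)/4 + 1/8) + x·(1/4 - 3·e^(-3)/2) + e^(-3)/2 + 13/4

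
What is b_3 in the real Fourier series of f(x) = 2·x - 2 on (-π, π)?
b_3 = (1/π) ∫_{-π}^{π} f(x)·sin(3x) dx.
Evaluate the integral (use parity and integration by parts as needed): b_3 = 4/3.

Final answer: 4/3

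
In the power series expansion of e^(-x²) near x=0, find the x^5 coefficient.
Expand to order 5: e^(-x²) = x^4/2 - x^2 + 1 + O(x^6).
The coefficient of x^5 is 0.

Final answer: 0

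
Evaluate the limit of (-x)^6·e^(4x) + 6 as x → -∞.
The product is a 0·∞ indeterminate form at x → -∞.
Rewrite the product as (-x)^6 / e^(-4x) (an ∞/∞ form) and apply L'Hôpital, or use the standard hierarchy e^(4|x|) ≫ |(-x)^6| as x → -∞.
The indeterminate product → 0, so the limit = 6.

Final answer: 6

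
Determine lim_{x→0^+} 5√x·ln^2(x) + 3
The product is a 0·∞ indeterminate form at x → 0⁺.
Rewrite the product as 5·ln^2(x) / x^(-1/2) and apply L'Hôpital, or use the standard hierarchy x^(-1/2) ≫ |ln x|^2 as x → 0⁺.
The indeterminate product → 0, so the limit = 3.

Final answer: 3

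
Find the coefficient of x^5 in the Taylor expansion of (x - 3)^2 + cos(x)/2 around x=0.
Expand to order 5: (x - 3)^2 + cos(x)/2 = x^4/48 + 3·x^2/4 - 6·x + 19/2 + O(x^6).
The coefficient of x^5 is 0.

Final answer: 0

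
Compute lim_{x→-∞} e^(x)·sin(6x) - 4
Evaluate the dominant behaviour as x → -∞; each term tends to a finite value or vanishes.
Limit = -4.

Final answer: -4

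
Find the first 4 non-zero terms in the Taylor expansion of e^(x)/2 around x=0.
x^3/12 + x^2/4 + x/2 + 1/2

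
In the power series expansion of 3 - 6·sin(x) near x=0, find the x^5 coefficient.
Expand to order 5: 3 - 6·sin(x) = -x^5/20 + x^3 - 6·x + 3 + O(x^6).
The coefficient of x^5 is -1/20.

Final answer: -1/20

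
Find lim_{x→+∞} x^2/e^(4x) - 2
The quotient is an ∞/∞ indeterminate form as x → +∞.
The exponential denominator e^(4x) dominates the polynomial numerator (e^x ≫ x^2 as x → ∞), so the quotient → 0.
Adding the constant: 0 - 2 = -2. Limit = -2.

Final answer: -2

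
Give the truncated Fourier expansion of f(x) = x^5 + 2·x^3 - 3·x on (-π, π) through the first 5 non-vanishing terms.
(-36·π^2 + 2·π^4 + 210)·sin(x) + (-π^4 - 3/2 + 3·π^2)·sin(2·x) + (-154/81 - 4·π^2/27 + 2·π^4/3)·sin(3·x) + (-π^4/2 - 3·π^2/8 + 105/64)·sin(4·x) + (-822/625 + 12·π^2/25 + 2·π^4/5)·sin(5·x)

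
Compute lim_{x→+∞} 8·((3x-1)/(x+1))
Evaluate the dominant behaviour as x → +∞; each term tends to a finite value or vanishes.
Limit = 24.

Final answer: 24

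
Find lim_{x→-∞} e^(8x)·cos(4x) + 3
Evaluate the dominant behaviour as x → -∞; each term tends to a finite value or vanishes.
Limit = 3.

Final answer: 3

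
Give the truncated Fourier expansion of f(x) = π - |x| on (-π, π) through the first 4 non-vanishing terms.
4·cos(x)/π + 4·cos(3·x)/(9·π) + 4·cos(5·x)/(25·π) + π/2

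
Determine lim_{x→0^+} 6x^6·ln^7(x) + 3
The product is a 0·∞ indeterminate form at x → 0⁺.
Rewrite the product as 6·ln^7(x) / x^(-6) and apply L'Hôpital, or use the standard hierarchy x^(-6) ≫ |ln x|^7 as x → 0⁺.
The indeterminate product → 0, so the limit = 3.

Final answer: 3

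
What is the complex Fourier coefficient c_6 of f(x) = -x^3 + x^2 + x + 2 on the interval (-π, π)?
Compute the real Fourier coefficients first: a_6 = 1/9, b_6 = -7/18 + π^2/3.
Then c_6 = (a_6 − i·b_6)/2 = 1/18 - i·π^2/6 + 7·i/36.

Final answer: 1/18 - i·π^2/6 + 7·i/36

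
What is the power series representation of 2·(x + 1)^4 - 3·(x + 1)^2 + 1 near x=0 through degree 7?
2·x^4 + 8·x^3 + 9·x^2 + 2·x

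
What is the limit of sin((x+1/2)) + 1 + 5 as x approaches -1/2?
Direct substitution at x = -1/2 gives 6.

Final answer: 6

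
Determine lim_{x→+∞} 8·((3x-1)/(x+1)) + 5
Evaluate the dominant behaviour as x → +∞; each term tends to a finite value or vanishes.
Limit = 29.

Final answer: 29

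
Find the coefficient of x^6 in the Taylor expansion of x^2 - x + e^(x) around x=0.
Expand to order 6: x^2 - x + e^(x) = x^6/720 + x^5/120 + x^4/24 + x^3/6 + 3·x^2/2 + 1 + O(x^7).
The coefficient of x^6 is 1/720.

Final answer: 1/720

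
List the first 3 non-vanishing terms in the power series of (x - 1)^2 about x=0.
x^2 - 2·x + 1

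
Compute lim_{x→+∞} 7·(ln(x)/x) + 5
Evaluate the dominant behaviour as x → +∞; each term tends to a finite value or vanishes.
Limit = 5.

Final answer: 5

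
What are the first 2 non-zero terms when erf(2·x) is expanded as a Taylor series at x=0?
-16·x^3/(3·√(π)) + 4·x/√(π)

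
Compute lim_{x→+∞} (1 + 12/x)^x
As x → +∞: this is the defining limit (1 + 12/x)^x → e^12.
Limit = e^(12).

Final answer: e^(12)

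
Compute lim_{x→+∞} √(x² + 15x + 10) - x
This is an ∞ − ∞ indeterminate form.
Multiply and divide by the conjugate √(x²+15x + 10) + x; the x² terms cancel, leaving (15x + 10)/(√(x²+15x + 10)+x) → 15/2.
Limit = 15/2.

Final answer: 15/2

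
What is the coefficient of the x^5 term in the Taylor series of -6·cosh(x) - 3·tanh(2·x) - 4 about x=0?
Expand to order 5: -6·cosh(x) - 3·tanh(2·x) - 4 = -64·x^5/5 - x^4/4 + 8·x^3 - 3·x^2 - 6·x - 10 + O(x^6).
The coefficient of x^5 is -64/5.

Final answer: -64/5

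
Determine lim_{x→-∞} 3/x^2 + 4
Evaluate the dominant behaviour as x → -∞; each term tends to a finite value or vanishes.
Limit = 4.

Final answer: 4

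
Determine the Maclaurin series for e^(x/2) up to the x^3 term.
x^3/48 + x^2/8 + x/2 + 1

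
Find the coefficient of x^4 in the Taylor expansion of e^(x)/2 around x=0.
Expand to order 4: e^(x)/2 = x^4/48 + x^3/12 + x^2/4 + x/2 + 1/2 + O(x^5).
The coefficient of x^4 is 1/48.

Final answer: 1/48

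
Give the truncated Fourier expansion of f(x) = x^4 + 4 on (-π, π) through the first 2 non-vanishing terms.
(48 - 8·π^2)·cos(x) + 4 + π^4/5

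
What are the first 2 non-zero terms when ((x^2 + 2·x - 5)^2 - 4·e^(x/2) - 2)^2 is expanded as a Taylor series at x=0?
361 - 836·x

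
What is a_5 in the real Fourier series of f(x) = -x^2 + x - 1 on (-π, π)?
a_5 = (1/π) ∫_{-π}^{π} f(x)·cos(5x) dx.
Evaluate the integral (use parity and integration by parts as needed): a_5 = 4/25.

Final answer: 4/25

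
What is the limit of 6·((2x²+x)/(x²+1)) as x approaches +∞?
Evaluate the dominant behaviour as x → +∞; each term tends to a finite value or vanishes.
Limit = 12.

Final answer: 12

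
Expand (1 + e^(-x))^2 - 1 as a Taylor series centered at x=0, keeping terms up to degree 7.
-13·x^7/504 + 11·x^6/120 - 17·x^5/60 + 3·x^4/4 - 5·x^3/3 + 3·x^2 - 4·x + 3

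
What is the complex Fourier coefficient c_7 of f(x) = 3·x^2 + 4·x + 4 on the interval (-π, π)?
Compute the real Fourier coefficients first: a_7 = -12/49, b_7 = 8/7.
Then c_7 = (a_7 − i·b_7)/2 = -6/49 - 4·i/7.

Final answer: -6/49 - 4·i/7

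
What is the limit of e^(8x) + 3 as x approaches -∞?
Evaluate the dominant behaviour as x → -∞; each term tends to a finite value or vanishes.
Limit = 3.

Final answer: 3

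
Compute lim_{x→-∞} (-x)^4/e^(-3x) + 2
The quotient is an ∞/∞ indeterminate form as x → -∞.
Compare growth rates of the dominant terms (exponentials ≫ polynomials ≫ logarithms), or apply L'Hôpital's rule; the quotient → 0.
Adding the constant: 0 + 2 = 2. Limit = 2.

Final answer: 2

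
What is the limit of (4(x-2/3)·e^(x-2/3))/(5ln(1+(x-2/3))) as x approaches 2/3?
Both numerator and denominator → 0 as x → 2/3; this is a 0/0 indeterminate form.
Expand each to leading order near x = 2/3: numerator ~ 4·(x - 2/3), denominator ~ 5·(x - 2/3).
The limit of the ratio is 4/5.

Final answer: 4/5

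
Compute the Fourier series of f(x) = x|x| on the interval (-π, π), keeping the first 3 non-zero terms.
(-8 + 2·π^2)·sin(x)/π - π·sin(2·x) + (-8 + 18·π^2)·sin(3·x)/(27·π)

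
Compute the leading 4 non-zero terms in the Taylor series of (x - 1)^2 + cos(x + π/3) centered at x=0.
√(3)·x^3/12 + 3·x^2/4 + x·(-2 - √(3)/2) + 3/2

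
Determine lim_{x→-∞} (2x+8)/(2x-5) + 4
Evaluate the dominant behaviour as x → -∞; each term tends to a finite value or vanishes.
Limit = 5.

Final answer: 5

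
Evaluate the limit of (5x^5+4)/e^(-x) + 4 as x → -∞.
The quotient is an ∞/∞ indeterminate form as x → -∞.
Compare growth rates of the dominant terms (exponentials ≫ polynomials ≫ logarithms), or apply L'Hôpital's rule; the quotient → 0.
Adding the constant: 0 + 4 = 4. Limit = 4.

Final answer: 4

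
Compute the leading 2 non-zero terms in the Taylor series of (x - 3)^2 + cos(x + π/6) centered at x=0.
-13·x/2 + √(3)/2 + 9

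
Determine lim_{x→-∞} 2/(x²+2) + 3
Evaluate the dominant behaviour as x → -∞; each term tends to a finite value or vanishes.
Limit = 3.

Final answer: 3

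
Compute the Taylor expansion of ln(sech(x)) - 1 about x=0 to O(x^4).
-x^2/2 - 1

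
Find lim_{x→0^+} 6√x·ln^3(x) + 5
The product is a 0·∞ indeterminate form at x → 0⁺.
Rewrite the product as 6·ln^3(x) / x^(-1/2) and apply L'Hôpital, or use the standard hierarchy x^(-1/2) ≫ |ln x|^3 as x → 0⁺.
The indeterminate product → 0, so the limit = 5.

Final answer: 5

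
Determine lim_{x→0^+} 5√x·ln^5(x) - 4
The product is a 0·∞ indeterminate form at x → 0⁺.
Rewrite the product as 5·ln^5(x) / x^(-1/2) and apply L'Hôpital, or use the standard hierarchy x^(-1/2) ≫ |ln x|^5 as x → 0⁺.
The indeterminate product → 0, so the limit = -4.

Final answer: -4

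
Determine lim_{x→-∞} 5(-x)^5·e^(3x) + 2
The product is a 0·∞ indeterminate form at x → -∞.
Rewrite the product as 5(-x)^5 / e^(-3x) (an ∞/∞ form) and apply L'Hôpital, or use the standard hierarchy e^(3|x|) ≫ |(-x)^5| as x → -∞.
The indeterminate product → 0, so the limit = 2.

Final answer: 2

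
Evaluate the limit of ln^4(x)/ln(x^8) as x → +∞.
This is an ∞/∞ indeterminate form as x → +∞.
Write ln(x^8) = 8·ln(x), reducing the quotient to ln^3(x)/8 → ∞.
Limit = ∞.

Final answer: ∞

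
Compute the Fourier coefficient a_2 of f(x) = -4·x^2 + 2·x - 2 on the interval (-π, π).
a_2 = (1/π) ∫_{-π}^{π} f(x)·cos(2x) dx.
Evaluate the integral (use parity and integration by parts as needed): a_2 = -4.

Final answer: -4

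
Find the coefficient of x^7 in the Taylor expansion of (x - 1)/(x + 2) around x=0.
Expand to order 7: (x - 1)/(x + 2) = 3·x^7/256 - 3·x^6/128 + 3·x^5/64 - 3·x^4/32 + 3·x^3/16 - 3·x^2/8 + 3·x/4 - 1/2 + O(x^8).
The coefficient of x^7 is 3/256.

Final answer: 3/256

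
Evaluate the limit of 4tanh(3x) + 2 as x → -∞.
Evaluate the dominant behaviour as x → -∞; each term tends to a finite value or vanishes.
Limit = -2.

Final answer: -2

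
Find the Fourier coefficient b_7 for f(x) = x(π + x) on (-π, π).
b_7 = (1/π) ∫_{-π}^{π} f(x)·sin(7x) dx.
Evaluate the integral (use parity and integration by parts as needed): b_7 = 2·π/7.

Final answer: 2·π/7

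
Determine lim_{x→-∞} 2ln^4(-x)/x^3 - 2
The quotient is an ∞/∞ indeterminate form as x → -∞.
Compare growth rates of the dominant terms (exponentials ≫ polynomials ≫ logarithms), or apply L'Hôpital's rule; the quotient → 0.
Adding the constant: 0 - 2 = -2. Limit = -2.

Final answer: -2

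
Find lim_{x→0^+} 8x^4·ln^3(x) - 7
The product is a 0·∞ indeterminate form at x → 0⁺.
Rewrite the product as 8·ln^3(x) / x^(-4) and apply L'Hôpital, or use the standard hierarchy x^(-4) ≫ |ln x|^3 as x → 0⁺.
The indeterminate product → 0, so the limit = -7.

Final answer: -7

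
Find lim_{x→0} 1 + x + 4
Direct substitution at x = 0 gives 5.

Final answer: 5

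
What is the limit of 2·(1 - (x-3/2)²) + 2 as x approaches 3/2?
Direct substitution at x = 3/2 gives 4.

Final answer: 4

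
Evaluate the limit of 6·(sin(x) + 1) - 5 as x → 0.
Direct substitution at x = 0 gives 1.

Final answer: 1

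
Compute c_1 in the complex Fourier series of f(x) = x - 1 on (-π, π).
Compute the real Fourier coefficients first: a_1 = 0, b_1 = 2.
Then c_1 = (a_1 − i·b_1)/2 = -i.

Final answer: -i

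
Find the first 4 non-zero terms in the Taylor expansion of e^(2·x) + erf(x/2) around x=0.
x^3·(4/3 - 1/(12·√(π))) + 2·x^2 + x·(1/√(π) + 2) + 1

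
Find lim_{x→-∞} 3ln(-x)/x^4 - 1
The quotient is an ∞/∞ indeterminate form as x → -∞.
Compare growth rates of the dominant terms (exponentials ≫ polynomials ≫ logarithms), or apply L'Hôpital's rule; the quotient → 0.
Adding the constant: 0 - 1 = -1. Limit = -1.

Final answer: -1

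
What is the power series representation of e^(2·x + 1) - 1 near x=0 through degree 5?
4·e·x^5/15 + 2·e·x^4/3 + 4·e·x^3/3 + 2·e·x^2 + 2·e·x - 1 + e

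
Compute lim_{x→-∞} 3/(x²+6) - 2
Evaluate the dominant behaviour as x → -∞; each term tends to a finite value or vanishes.
Limit = -2.

Final answer: -2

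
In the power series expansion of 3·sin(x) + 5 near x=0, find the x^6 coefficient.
Expand to order 6: 3·sin(x) + 5 = x^5/40 - x^3/2 + 3·x + 5 + O(x^7).
The coefficient of x^6 is 0.

Final answer: 0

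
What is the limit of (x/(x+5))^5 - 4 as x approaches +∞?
As x → +∞: x/(x+5) = 1/(1 + 5/x) → 1, and the 5th power of a limit-1 base also → 1; with the additive constant, 1 - 4 = -3.
Limit = -3.

Final answer: -3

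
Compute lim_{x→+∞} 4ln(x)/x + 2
The quotient is an ∞/∞ indeterminate form as x → +∞.
The polynomial denominator x dominates the logarithmic numerator (any positive power of x ≫ ln(x) as x → ∞), so the quotient → 0.
Adding the constant: 0 + 2 = 2. Limit = 2.

Final answer: 2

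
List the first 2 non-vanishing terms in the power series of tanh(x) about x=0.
-x^3/3 + x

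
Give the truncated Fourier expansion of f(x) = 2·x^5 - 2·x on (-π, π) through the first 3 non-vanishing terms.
(-80·π^2 + 4·π^4 + 476)·sin(x) + (-2·π^4 - 13 + 10·π^2)·sin(2·x) + (-80·π^2/27 + 52/81 + 4·π^4/3)·sin(3·x)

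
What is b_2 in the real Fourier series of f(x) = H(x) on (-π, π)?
b_2 = (1/π) ∫_{-π}^{π} f(x)·sin(2x) dx.
Evaluate the integral (use parity and integration by parts as needed): b_2 = 0.

Final answer: 0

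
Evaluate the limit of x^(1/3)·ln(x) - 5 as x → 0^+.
The product is a 0·∞ indeterminate form at x → 0⁺.
Rewrite the product as ln(x) / x^(-1/3) and apply L'Hôpital, or use the standard hierarchy x^(-1/3) ≫ |ln x| as x → 0⁺.
The indeterminate product → 0, so the limit = -5.

Final answer: -5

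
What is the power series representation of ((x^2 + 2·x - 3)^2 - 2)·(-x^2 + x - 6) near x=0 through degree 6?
-x^6 - 3·x^5 - 14·x^3 - 7·x^2 + 79·x - 42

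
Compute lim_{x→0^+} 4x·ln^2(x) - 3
The product is a 0·∞ indeterminate form at x → 0⁺.
Rewrite the product as 4·ln^2(x) / x^(-1) and apply L'Hôpital, or use the standard hierarchy x^(-1) ≫ |ln x|^2 as x → 0⁺.
The indeterminate product → 0, so the limit = -3.

Final answer: -3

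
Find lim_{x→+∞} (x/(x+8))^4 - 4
As x → +∞: x/(x+8) = 1/(1 + 8/x) → 1, and the 4th power of a limit-1 base also → 1; with the additive constant, 1 - 4 = -3.
Limit = -3.

Final answer: -3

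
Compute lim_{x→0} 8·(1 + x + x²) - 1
Direct substitution at x = 0 gives 7.

Final answer: 7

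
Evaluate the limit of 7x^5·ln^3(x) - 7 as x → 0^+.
The product is a 0·∞ indeterminate form at x → 0⁺.
Rewrite the product as 7·ln^3(x) / x^(-5) and apply L'Hôpital, or use the standard hierarchy x^(-5) ≫ |ln x|^3 as x → 0⁺.
The indeterminate product → 0, so the limit = -7.

Final answer: -7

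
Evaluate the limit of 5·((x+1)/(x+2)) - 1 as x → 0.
Direct substitution at x = 0 gives 3/2.

Final answer: 3/2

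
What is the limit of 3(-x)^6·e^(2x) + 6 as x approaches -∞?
The product is a 0·∞ indeterminate form at x → -∞.
Rewrite the product as 3(-x)^6 / e^(-2x) (an ∞/∞ form) and apply L'Hôpital, or use the standard hierarchy e^(2|x|) ≫ |(-x)^6| as x → -∞.
The indeterminate product → 0, so the limit = 6.

Final answer: 6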